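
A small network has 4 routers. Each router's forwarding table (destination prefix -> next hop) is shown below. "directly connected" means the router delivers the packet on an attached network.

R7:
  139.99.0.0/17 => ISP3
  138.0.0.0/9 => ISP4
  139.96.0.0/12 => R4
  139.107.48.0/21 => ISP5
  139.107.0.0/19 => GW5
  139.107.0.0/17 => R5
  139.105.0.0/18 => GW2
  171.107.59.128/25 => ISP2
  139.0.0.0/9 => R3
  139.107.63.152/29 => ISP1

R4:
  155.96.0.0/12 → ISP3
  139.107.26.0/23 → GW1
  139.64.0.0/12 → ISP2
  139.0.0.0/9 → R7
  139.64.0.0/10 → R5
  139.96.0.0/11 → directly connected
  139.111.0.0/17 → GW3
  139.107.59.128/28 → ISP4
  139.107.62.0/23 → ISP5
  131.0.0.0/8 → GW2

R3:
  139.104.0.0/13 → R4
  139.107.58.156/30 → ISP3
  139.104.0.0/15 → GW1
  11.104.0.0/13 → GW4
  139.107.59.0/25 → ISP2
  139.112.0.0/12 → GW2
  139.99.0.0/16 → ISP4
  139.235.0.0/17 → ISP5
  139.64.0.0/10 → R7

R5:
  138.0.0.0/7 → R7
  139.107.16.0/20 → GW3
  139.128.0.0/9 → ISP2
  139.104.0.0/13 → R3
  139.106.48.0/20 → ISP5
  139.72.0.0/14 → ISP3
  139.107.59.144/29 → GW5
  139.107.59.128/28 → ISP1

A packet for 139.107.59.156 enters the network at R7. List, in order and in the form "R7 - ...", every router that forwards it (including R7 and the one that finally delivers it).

R7 - R5 - R3 - R4

At R7: longest match for 139.107.59.156 is 139.107.0.0/17 -> R5
At R5: longest match for 139.107.59.156 is 139.104.0.0/13 -> R3
At R3: longest match for 139.107.59.156 is 139.104.0.0/13 -> R4
At R4: longest match for 139.107.59.156 is 139.96.0.0/11 -> directly connected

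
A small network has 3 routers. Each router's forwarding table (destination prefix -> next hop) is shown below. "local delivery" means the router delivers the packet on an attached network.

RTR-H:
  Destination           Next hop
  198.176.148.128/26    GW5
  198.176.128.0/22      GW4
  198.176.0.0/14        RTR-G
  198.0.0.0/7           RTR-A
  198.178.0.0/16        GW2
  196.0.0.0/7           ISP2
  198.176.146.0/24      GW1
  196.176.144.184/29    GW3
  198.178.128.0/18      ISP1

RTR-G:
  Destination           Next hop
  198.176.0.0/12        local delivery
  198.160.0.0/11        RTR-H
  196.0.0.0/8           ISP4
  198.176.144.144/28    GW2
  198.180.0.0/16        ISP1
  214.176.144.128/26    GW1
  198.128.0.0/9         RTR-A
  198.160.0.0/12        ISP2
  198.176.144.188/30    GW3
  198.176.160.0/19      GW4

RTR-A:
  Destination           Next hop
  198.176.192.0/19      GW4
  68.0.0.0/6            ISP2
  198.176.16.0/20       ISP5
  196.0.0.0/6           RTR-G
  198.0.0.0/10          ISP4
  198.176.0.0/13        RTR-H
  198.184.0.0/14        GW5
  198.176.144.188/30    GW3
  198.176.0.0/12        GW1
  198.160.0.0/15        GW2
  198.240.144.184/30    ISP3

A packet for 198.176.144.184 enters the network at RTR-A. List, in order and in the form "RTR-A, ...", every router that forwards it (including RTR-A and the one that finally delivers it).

At RTR-A: longest match for 198.176.144.184 is 198.176.0.0/13 -> RTR-H
At RTR-H: longest match for 198.176.144.184 is 198.176.0.0/14 -> RTR-G
At RTR-G: longest match for 198.176.144.184 is 198.176.0.0/12 -> local delivery

RTR-A, RTR-H, RTR-G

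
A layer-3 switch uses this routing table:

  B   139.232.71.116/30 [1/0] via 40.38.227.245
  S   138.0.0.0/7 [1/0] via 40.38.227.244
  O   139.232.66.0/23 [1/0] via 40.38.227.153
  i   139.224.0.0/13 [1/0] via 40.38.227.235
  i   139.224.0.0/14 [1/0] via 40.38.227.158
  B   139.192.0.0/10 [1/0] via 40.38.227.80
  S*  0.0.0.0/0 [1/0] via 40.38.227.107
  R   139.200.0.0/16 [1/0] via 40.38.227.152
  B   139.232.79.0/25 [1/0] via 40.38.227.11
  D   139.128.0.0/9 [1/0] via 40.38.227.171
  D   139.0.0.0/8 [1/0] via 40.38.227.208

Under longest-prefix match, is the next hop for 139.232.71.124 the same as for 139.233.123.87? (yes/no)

139.232.71.124: longest match 139.192.0.0/10 -> 40.38.227.80
139.233.123.87: longest match 139.192.0.0/10 -> 40.38.227.80

yes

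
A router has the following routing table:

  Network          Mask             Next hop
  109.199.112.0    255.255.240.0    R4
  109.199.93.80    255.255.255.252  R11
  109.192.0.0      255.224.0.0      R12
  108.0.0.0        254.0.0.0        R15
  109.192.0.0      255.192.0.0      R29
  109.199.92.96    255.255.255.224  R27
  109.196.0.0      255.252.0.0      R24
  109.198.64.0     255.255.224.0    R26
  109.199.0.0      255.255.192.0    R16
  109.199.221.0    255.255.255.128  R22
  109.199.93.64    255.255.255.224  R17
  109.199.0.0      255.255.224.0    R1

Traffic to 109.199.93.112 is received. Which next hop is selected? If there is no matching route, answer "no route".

R24

Routes whose prefix contains 109.199.93.112:
  108.0.0.0/7 (108.0.0.0 - 109.255.255.255) -> R15
  109.192.0.0/10 (109.192.0.0 - 109.255.255.255) -> R29
  109.192.0.0/11 (109.192.0.0 - 109.223.255.255) -> R12
  109.196.0.0/14 (109.196.0.0 - 109.199.255.255) -> R24
More-specific entries that do NOT match:
  109.199.93.80/30 (109.199.93.80 - 109.199.93.83) does not contain 109.199.93.112
  109.199.92.96/27 (109.199.92.96 - 109.199.92.127) does not contain 109.199.93.112
  109.199.93.64/27 (109.199.93.64 - 109.199.93.95) does not contain 109.199.93.112
  109.199.221.0/25 (109.199.221.0 - 109.199.221.127) does not contain 109.199.93.112
  109.199.112.0/20 (109.199.112.0 - 109.199.127.255) does not contain 109.199.93.112
  109.198.64.0/19 (109.198.64.0 - 109.198.95.255) does not contain 109.199.93.112
  109.199.0.0/19 (109.199.0.0 - 109.199.31.255) does not contain 109.199.93.112
  109.199.0.0/18 (109.199.0.0 - 109.199.63.255) does not contain 109.199.93.112
Longest matching prefix is /14 -> next hop R24.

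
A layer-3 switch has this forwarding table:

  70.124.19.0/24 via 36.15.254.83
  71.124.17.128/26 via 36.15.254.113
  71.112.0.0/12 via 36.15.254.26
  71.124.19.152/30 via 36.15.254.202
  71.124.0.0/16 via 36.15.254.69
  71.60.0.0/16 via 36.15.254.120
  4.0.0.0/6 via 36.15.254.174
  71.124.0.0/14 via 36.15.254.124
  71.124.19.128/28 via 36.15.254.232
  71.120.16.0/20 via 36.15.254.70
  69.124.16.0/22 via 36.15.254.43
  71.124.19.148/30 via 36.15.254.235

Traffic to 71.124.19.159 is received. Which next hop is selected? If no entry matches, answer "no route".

Routes whose prefix contains 71.124.19.159:
  71.112.0.0/12 (71.112.0.0 - 71.127.255.255) -> 36.15.254.26
  71.124.0.0/14 (71.124.0.0 - 71.127.255.255) -> 36.15.254.124
  71.124.0.0/16 (71.124.0.0 - 71.124.255.255) -> 36.15.254.69
More-specific entries that do NOT match:
  71.124.19.152/30 (71.124.19.152 - 71.124.19.155) does not contain 71.124.19.159
  71.124.19.148/30 (71.124.19.148 - 71.124.19.151) does not contain 71.124.19.159
  71.124.19.128/28 (71.124.19.128 - 71.124.19.143) does not contain 71.124.19.159
  71.124.17.128/26 (71.124.17.128 - 71.124.17.191) does not contain 71.124.19.159
  70.124.19.0/24 (70.124.19.0 - 70.124.19.255) does not contain 71.124.19.159
  69.124.16.0/22 (69.124.16.0 - 69.124.19.255) does not contain 71.124.19.159
  71.120.16.0/20 (71.120.16.0 - 71.120.31.255) does not contain 71.124.19.159
Longest matching prefix is /16 -> next hop 36.15.254.69.

36.15.254.69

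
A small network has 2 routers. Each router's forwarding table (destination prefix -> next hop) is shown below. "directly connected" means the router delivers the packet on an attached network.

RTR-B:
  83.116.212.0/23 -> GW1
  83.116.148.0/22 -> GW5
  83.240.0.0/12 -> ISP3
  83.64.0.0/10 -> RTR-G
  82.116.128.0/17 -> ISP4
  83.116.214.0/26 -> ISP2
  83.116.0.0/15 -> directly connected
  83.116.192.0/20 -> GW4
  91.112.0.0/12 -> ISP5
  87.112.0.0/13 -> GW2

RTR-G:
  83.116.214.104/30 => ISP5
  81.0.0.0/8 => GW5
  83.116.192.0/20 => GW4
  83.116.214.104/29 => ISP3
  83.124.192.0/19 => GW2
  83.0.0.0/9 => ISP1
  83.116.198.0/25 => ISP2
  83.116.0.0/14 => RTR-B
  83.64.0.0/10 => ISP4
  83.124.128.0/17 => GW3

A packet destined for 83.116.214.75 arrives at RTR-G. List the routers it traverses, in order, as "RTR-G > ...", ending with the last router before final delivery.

RTR-G > RTR-B

At RTR-G: longest match for 83.116.214.75 is 83.116.0.0/14 -> RTR-B
At RTR-B: longest match for 83.116.214.75 is 83.116.0.0/15 -> directly connected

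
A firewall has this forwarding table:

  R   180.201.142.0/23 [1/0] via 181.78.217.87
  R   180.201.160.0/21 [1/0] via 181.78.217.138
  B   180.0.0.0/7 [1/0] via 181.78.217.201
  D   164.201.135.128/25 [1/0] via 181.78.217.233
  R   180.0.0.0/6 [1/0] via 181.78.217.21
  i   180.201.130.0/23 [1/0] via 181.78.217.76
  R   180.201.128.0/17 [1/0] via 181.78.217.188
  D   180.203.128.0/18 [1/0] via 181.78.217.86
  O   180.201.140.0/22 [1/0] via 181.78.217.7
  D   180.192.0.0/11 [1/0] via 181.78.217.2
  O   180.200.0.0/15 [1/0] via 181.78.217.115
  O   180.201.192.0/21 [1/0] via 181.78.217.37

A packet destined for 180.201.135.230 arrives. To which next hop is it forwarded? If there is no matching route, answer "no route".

181.78.217.188

Routes whose prefix contains 180.201.135.230:
  180.0.0.0/6 (180.0.0.0 - 183.255.255.255) -> 181.78.217.21
  180.0.0.0/7 (180.0.0.0 - 181.255.255.255) -> 181.78.217.201
  180.192.0.0/11 (180.192.0.0 - 180.223.255.255) -> 181.78.217.2
  180.200.0.0/15 (180.200.0.0 - 180.201.255.255) -> 181.78.217.115
  180.201.128.0/17 (180.201.128.0 - 180.201.255.255) -> 181.78.217.188
More-specific entries that do NOT match:
  164.201.135.128/25 (164.201.135.128 - 164.201.135.255) does not contain 180.201.135.230
  180.201.142.0/23 (180.201.142.0 - 180.201.143.255) does not contain 180.201.135.230
  180.201.130.0/23 (180.201.130.0 - 180.201.131.255) does not contain 180.201.135.230
  180.201.140.0/22 (180.201.140.0 - 180.201.143.255) does not contain 180.201.135.230
  180.201.160.0/21 (180.201.160.0 - 180.201.167.255) does not contain 180.201.135.230
  180.201.192.0/21 (180.201.192.0 - 180.201.199.255) does not contain 180.201.135.230
  180.203.128.0/18 (180.203.128.0 - 180.203.191.255) does not contain 180.201.135.230
Longest matching prefix is /17 -> next hop 181.78.217.188.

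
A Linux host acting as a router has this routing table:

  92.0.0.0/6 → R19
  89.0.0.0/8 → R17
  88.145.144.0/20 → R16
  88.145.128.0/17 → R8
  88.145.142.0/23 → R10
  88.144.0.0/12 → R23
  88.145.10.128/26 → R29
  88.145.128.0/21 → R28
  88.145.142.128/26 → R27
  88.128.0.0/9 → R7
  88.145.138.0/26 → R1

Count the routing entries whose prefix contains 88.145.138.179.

3

Prefixes containing 88.145.138.179:
  88.128.0.0/9 (88.128.0.0 - 88.255.255.255)
  88.144.0.0/12 (88.144.0.0 - 88.159.255.255)
  88.145.128.0/17 (88.145.128.0 - 88.145.255.255)
Total matching entries: 3.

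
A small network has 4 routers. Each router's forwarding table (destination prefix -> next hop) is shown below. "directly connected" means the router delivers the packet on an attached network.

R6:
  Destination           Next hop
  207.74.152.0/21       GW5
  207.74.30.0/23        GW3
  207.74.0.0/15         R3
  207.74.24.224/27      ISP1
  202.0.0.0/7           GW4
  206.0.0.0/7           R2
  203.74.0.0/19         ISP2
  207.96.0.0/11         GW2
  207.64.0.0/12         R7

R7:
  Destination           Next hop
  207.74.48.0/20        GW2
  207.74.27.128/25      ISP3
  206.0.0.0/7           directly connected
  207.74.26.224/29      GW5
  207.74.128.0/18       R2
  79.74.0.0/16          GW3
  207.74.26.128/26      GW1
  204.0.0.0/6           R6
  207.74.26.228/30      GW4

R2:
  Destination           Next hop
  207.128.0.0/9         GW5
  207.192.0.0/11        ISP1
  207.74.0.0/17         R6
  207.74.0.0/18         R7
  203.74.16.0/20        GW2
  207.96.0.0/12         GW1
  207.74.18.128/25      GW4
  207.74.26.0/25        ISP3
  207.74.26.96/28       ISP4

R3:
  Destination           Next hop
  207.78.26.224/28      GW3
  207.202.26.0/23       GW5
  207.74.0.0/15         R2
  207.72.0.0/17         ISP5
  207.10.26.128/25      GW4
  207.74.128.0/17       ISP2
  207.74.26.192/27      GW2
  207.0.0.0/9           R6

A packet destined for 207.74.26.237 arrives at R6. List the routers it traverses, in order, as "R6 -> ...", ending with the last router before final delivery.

R6 -> R3 -> R2 -> R7

At R6: longest match for 207.74.26.237 is 207.74.0.0/15 -> R3
At R3: longest match for 207.74.26.237 is 207.74.0.0/15 -> R2
At R2: longest match for 207.74.26.237 is 207.74.0.0/18 -> R7
At R7: longest match for 207.74.26.237 is 206.0.0.0/7 -> directly connected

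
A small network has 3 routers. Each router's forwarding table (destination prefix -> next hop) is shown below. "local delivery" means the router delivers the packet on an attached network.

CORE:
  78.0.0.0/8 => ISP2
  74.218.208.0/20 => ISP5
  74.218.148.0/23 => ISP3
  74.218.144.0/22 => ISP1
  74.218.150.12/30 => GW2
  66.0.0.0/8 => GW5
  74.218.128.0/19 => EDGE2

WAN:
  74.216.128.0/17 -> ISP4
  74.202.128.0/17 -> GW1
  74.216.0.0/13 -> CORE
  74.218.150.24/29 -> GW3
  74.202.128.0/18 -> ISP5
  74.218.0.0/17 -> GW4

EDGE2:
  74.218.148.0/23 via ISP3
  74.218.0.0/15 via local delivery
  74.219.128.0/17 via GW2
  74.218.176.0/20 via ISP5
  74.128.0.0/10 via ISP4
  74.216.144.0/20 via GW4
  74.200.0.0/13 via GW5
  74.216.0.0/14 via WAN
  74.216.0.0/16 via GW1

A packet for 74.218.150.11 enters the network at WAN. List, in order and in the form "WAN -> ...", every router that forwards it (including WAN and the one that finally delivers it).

At WAN: longest match for 74.218.150.11 is 74.216.0.0/13 -> CORE
At CORE: longest match for 74.218.150.11 is 74.218.128.0/19 -> EDGE2
At EDGE2: longest match for 74.218.150.11 is 74.218.0.0/15 -> local delivery

WAN -> CORE -> EDGE2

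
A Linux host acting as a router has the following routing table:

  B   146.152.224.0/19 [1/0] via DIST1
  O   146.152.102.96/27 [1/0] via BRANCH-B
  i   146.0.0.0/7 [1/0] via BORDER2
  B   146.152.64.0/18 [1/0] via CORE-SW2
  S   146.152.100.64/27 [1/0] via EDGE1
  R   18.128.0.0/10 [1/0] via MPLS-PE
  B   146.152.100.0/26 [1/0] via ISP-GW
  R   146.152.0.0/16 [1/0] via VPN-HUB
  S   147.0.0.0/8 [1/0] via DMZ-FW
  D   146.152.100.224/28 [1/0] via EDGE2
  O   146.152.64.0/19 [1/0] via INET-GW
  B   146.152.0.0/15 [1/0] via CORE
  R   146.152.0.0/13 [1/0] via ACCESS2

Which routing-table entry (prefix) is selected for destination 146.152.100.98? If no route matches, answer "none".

Entries matching 146.152.100.98:
  146.0.0.0/7 (146.0.0.0 - 147.255.255.255)
  146.152.0.0/13 (146.152.0.0 - 146.159.255.255)
  146.152.0.0/15 (146.152.0.0 - 146.153.255.255)
  146.152.0.0/16 (146.152.0.0 - 146.152.255.255)
  146.152.64.0/18 (146.152.64.0 - 146.152.127.255)
Most specific is 146.152.64.0/18.

146.152.64.0/18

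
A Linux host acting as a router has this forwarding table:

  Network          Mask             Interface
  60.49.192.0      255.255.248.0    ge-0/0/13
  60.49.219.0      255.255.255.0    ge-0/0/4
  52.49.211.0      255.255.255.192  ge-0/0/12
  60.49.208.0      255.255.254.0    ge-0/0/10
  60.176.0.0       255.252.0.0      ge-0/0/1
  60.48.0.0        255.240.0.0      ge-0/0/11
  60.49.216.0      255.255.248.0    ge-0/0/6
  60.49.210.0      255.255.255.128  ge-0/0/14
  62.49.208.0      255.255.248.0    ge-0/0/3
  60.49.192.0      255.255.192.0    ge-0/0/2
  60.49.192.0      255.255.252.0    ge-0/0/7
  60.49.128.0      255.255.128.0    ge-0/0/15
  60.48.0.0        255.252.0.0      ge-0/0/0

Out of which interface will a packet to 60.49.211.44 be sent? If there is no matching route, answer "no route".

ge-0/0/2

Routes whose prefix contains 60.49.211.44:
  60.48.0.0/12 (60.48.0.0 - 60.63.255.255) -> ge-0/0/11
  60.48.0.0/14 (60.48.0.0 - 60.51.255.255) -> ge-0/0/0
  60.49.128.0/17 (60.49.128.0 - 60.49.255.255) -> ge-0/0/15
  60.49.192.0/18 (60.49.192.0 - 60.49.255.255) -> ge-0/0/2
More-specific entries that do NOT match:
  52.49.211.0/26 (52.49.211.0 - 52.49.211.63) does not contain 60.49.211.44
  60.49.210.0/25 (60.49.210.0 - 60.49.210.127) does not contain 60.49.211.44
  60.49.219.0/24 (60.49.219.0 - 60.49.219.255) does not contain 60.49.211.44
  60.49.208.0/23 (60.49.208.0 - 60.49.209.255) does not contain 60.49.211.44
  60.49.192.0/22 (60.49.192.0 - 60.49.195.255) does not contain 60.49.211.44
  60.49.192.0/21 (60.49.192.0 - 60.49.199.255) does not contain 60.49.211.44
  60.49.216.0/21 (60.49.216.0 - 60.49.223.255) does not contain 60.49.211.44
  62.49.208.0/21 (62.49.208.0 - 62.49.215.255) does not contain 60.49.211.44
Longest matching prefix is /18 -> interface ge-0/0/2.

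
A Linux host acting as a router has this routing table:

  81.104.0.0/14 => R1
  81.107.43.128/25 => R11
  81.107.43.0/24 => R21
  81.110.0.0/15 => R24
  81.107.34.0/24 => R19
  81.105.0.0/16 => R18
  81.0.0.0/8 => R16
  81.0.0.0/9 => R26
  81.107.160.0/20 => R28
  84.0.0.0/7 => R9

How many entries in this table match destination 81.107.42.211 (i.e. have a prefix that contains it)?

3

Prefixes containing 81.107.42.211:
  81.0.0.0/8 (81.0.0.0 - 81.255.255.255)
  81.0.0.0/9 (81.0.0.0 - 81.127.255.255)
  81.104.0.0/14 (81.104.0.0 - 81.107.255.255)
Total matching entries: 3.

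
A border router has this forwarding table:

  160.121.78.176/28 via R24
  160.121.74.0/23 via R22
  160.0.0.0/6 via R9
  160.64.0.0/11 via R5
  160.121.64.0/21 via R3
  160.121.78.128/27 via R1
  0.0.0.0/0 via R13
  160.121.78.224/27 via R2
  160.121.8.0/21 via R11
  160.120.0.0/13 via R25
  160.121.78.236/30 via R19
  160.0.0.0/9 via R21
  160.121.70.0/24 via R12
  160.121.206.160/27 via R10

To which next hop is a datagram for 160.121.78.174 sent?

Routes whose prefix contains 160.121.78.174:
  0.0.0.0/0 (default, matches everything) -> R13
  160.0.0.0/6 (160.0.0.0 - 163.255.255.255) -> R9
  160.0.0.0/9 (160.0.0.0 - 160.127.255.255) -> R21
  160.120.0.0/13 (160.120.0.0 - 160.127.255.255) -> R25
More-specific entries that do NOT match:
  160.121.78.236/30 (160.121.78.236 - 160.121.78.239) does not contain 160.121.78.174
  160.121.78.176/28 (160.121.78.176 - 160.121.78.191) does not contain 160.121.78.174
  160.121.78.128/27 (160.121.78.128 - 160.121.78.159) does not contain 160.121.78.174
  160.121.78.224/27 (160.121.78.224 - 160.121.78.255) does not contain 160.121.78.174
  160.121.206.160/27 (160.121.206.160 - 160.121.206.191) does not contain 160.121.78.174
  160.121.70.0/24 (160.121.70.0 - 160.121.70.255) does not contain 160.121.78.174
  160.121.74.0/23 (160.121.74.0 - 160.121.75.255) does not contain 160.121.78.174
  160.121.64.0/21 (160.121.64.0 - 160.121.71.255) does not contain 160.121.78.174
  160.121.8.0/21 (160.121.8.0 - 160.121.15.255) does not contain 160.121.78.174
Longest matching prefix is /13 -> next hop R25.

R25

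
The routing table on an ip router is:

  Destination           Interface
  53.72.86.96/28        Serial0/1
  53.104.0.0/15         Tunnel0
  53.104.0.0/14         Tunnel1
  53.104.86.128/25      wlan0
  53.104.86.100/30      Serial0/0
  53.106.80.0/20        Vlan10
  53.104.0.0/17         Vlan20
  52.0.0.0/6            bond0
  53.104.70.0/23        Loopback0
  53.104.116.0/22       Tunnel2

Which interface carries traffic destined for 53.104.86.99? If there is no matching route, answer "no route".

Vlan20

Routes whose prefix contains 53.104.86.99:
  52.0.0.0/6 (52.0.0.0 - 55.255.255.255) -> bond0
  53.104.0.0/14 (53.104.0.0 - 53.107.255.255) -> Tunnel1
  53.104.0.0/15 (53.104.0.0 - 53.105.255.255) -> Tunnel0
  53.104.0.0/17 (53.104.0.0 - 53.104.127.255) -> Vlan20
More-specific entries that do NOT match:
  53.104.86.100/30 (53.104.86.100 - 53.104.86.103) does not contain 53.104.86.99
  53.72.86.96/28 (53.72.86.96 - 53.72.86.111) does not contain 53.104.86.99
  53.104.86.128/25 (53.104.86.128 - 53.104.86.255) does not contain 53.104.86.99
  53.104.70.0/23 (53.104.70.0 - 53.104.71.255) does not contain 53.104.86.99
  53.104.116.0/22 (53.104.116.0 - 53.104.119.255) does not contain 53.104.86.99
  53.106.80.0/20 (53.106.80.0 - 53.106.95.255) does not contain 53.104.86.99
Longest matching prefix is /17 -> interface Vlan20.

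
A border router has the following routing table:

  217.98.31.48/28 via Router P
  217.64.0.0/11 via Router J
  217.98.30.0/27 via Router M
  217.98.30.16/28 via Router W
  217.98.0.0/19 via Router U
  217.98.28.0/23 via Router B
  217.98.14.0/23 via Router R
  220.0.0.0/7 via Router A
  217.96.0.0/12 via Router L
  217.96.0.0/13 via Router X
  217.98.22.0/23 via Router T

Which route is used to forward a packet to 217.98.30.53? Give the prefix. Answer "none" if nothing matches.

Entries matching 217.98.30.53:
  217.96.0.0/12 (217.96.0.0 - 217.111.255.255)
  217.96.0.0/13 (217.96.0.0 - 217.103.255.255)
  217.98.0.0/19 (217.98.0.0 - 217.98.31.255)
Most specific is 217.98.0.0/19.

217.98.0.0/19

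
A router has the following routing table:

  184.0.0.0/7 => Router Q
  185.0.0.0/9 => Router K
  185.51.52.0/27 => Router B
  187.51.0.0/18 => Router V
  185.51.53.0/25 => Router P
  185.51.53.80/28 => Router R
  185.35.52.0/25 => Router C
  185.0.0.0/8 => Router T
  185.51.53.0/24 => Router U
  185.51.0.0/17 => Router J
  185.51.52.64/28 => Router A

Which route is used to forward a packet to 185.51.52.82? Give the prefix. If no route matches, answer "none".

185.51.0.0/17

Entries matching 185.51.52.82:
  184.0.0.0/7 (184.0.0.0 - 185.255.255.255)
  185.0.0.0/8 (185.0.0.0 - 185.255.255.255)
  185.0.0.0/9 (185.0.0.0 - 185.127.255.255)
  185.51.0.0/17 (185.51.0.0 - 185.51.127.255)
Most specific is 185.51.0.0/17.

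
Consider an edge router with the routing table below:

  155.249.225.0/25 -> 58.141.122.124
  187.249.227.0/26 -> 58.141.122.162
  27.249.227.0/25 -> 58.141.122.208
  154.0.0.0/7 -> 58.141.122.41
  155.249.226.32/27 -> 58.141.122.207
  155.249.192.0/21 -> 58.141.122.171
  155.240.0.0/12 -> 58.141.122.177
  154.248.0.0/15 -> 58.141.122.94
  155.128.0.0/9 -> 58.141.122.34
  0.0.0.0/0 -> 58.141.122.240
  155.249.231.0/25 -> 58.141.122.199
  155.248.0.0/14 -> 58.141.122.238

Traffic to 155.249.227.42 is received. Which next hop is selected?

Routes whose prefix contains 155.249.227.42:
  0.0.0.0/0 (default, matches everything) -> 58.141.122.240
  154.0.0.0/7 (154.0.0.0 - 155.255.255.255) -> 58.141.122.41
  155.128.0.0/9 (155.128.0.0 - 155.255.255.255) -> 58.141.122.34
  155.240.0.0/12 (155.240.0.0 - 155.255.255.255) -> 58.141.122.177
  155.248.0.0/14 (155.248.0.0 - 155.251.255.255) -> 58.141.122.238
More-specific entries that do NOT match:
  155.249.226.32/27 (155.249.226.32 - 155.249.226.63) does not contain 155.249.227.42
  187.249.227.0/26 (187.249.227.0 - 187.249.227.63) does not contain 155.249.227.42
  155.249.225.0/25 (155.249.225.0 - 155.249.225.127) does not contain 155.249.227.42
  27.249.227.0/25 (27.249.227.0 - 27.249.227.127) does not contain 155.249.227.42
  155.249.231.0/25 (155.249.231.0 - 155.249.231.127) does not contain 155.249.227.42
  155.249.192.0/21 (155.249.192.0 - 155.249.199.255) does not contain 155.249.227.42
  154.248.0.0/15 (154.248.0.0 - 154.249.255.255) does not contain 155.249.227.42
Longest matching prefix is /14 -> next hop 58.141.122.238.

58.141.122.238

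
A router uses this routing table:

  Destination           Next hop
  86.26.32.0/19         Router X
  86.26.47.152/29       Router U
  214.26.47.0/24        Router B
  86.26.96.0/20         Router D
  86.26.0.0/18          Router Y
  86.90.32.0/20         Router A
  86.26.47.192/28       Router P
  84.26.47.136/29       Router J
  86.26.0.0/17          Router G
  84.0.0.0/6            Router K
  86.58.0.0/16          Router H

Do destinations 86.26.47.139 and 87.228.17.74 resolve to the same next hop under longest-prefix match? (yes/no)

86.26.47.139: longest match 86.26.32.0/19 -> Router X
87.228.17.74: longest match 84.0.0.0/6 -> Router K

no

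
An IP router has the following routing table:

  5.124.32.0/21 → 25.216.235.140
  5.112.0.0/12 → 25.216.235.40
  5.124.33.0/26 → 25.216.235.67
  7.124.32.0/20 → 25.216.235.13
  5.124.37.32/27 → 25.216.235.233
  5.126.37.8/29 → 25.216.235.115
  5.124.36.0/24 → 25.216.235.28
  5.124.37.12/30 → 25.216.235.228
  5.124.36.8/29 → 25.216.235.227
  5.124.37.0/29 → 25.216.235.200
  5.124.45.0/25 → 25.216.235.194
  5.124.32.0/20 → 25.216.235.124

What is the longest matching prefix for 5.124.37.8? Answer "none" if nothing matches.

Entries matching 5.124.37.8:
  5.112.0.0/12 (5.112.0.0 - 5.127.255.255)
  5.124.32.0/20 (5.124.32.0 - 5.124.47.255)
  5.124.32.0/21 (5.124.32.0 - 5.124.39.255)
Most specific is 5.124.32.0/21.

5.124.32.0/21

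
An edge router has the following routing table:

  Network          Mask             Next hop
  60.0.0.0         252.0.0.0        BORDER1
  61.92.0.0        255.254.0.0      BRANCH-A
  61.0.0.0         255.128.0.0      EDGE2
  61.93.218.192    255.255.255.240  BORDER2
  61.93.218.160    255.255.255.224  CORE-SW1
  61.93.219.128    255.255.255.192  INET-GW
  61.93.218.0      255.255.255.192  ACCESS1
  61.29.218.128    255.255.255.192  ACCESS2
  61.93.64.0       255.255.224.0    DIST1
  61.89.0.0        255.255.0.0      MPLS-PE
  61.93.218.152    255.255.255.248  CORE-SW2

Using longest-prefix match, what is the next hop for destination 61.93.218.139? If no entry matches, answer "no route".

Routes whose prefix contains 61.93.218.139:
  60.0.0.0/6 (60.0.0.0 - 63.255.255.255) -> BORDER1
  61.0.0.0/9 (61.0.0.0 - 61.127.255.255) -> EDGE2
  61.92.0.0/15 (61.92.0.0 - 61.93.255.255) -> BRANCH-A
More-specific entries that do NOT match:
  61.93.218.152/29 (61.93.218.152 - 61.93.218.159) does not contain 61.93.218.139
  61.93.218.192/28 (61.93.218.192 - 61.93.218.207) does not contain 61.93.218.139
  61.93.218.160/27 (61.93.218.160 - 61.93.218.191) does not contain 61.93.218.139
  61.93.219.128/26 (61.93.219.128 - 61.93.219.191) does not contain 61.93.218.139
  61.93.218.0/26 (61.93.218.0 - 61.93.218.63) does not contain 61.93.218.139
  61.29.218.128/26 (61.29.218.128 - 61.29.218.191) does not contain 61.93.218.139
  61.93.64.0/19 (61.93.64.0 - 61.93.95.255) does not contain 61.93.218.139
  61.89.0.0/16 (61.89.0.0 - 61.89.255.255) does not contain 61.93.218.139
Longest matching prefix is /15 -> next hop BRANCH-A.

BRANCH-A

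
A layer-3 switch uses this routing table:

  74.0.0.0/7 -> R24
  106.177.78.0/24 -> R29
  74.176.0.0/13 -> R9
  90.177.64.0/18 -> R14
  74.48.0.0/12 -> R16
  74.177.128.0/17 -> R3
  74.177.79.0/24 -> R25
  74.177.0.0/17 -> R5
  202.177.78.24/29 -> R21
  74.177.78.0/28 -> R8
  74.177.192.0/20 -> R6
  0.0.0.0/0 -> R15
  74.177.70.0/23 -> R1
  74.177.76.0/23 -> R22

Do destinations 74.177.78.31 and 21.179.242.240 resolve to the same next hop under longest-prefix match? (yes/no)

74.177.78.31: longest match 74.177.0.0/17 -> R5
21.179.242.240: longest match 0.0.0.0/0 -> R15

no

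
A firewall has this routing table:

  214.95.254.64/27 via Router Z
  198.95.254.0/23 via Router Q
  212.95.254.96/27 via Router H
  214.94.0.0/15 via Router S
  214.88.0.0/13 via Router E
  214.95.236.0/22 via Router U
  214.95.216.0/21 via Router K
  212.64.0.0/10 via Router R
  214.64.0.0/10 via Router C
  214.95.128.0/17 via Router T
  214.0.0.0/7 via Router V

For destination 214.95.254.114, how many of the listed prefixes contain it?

5

Prefixes containing 214.95.254.114:
  214.0.0.0/7 (214.0.0.0 - 215.255.255.255)
  214.64.0.0/10 (214.64.0.0 - 214.127.255.255)
  214.88.0.0/13 (214.88.0.0 - 214.95.255.255)
  214.94.0.0/15 (214.94.0.0 - 214.95.255.255)
  214.95.128.0/17 (214.95.128.0 - 214.95.255.255)
Total matching entries: 5.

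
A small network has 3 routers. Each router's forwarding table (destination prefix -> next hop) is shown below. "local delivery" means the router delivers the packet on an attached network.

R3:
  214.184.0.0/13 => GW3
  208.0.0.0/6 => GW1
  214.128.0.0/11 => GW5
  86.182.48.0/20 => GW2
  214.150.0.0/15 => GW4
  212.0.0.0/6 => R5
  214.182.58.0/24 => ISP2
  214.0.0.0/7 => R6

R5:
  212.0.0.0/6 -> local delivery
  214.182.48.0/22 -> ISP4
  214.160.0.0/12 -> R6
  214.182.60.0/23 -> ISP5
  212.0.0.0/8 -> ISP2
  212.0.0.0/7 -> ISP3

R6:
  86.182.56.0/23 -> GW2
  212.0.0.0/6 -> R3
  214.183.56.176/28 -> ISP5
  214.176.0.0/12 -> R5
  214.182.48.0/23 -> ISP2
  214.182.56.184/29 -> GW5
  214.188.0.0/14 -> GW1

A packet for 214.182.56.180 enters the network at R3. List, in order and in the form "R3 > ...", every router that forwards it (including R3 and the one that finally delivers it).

At R3: longest match for 214.182.56.180 is 214.0.0.0/7 -> R6
At R6: longest match for 214.182.56.180 is 214.176.0.0/12 -> R5
At R5: longest match for 214.182.56.180 is 212.0.0.0/6 -> local delivery

R3 > R6 > R5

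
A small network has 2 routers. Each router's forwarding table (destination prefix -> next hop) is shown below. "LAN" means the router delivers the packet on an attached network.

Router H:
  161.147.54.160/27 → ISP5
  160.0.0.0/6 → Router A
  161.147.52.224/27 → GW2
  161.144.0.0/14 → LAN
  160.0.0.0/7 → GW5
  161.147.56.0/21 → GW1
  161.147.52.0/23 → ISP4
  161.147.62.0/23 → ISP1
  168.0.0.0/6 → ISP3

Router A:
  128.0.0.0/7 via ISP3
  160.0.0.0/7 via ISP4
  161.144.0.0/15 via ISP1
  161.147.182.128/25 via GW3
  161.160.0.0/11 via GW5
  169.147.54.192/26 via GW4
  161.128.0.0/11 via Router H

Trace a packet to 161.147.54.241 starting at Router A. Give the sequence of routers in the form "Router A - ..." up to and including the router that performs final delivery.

Router A - Router H

At Router A: longest match for 161.147.54.241 is 161.128.0.0/11 -> Router H
At Router H: longest match for 161.147.54.241 is 161.144.0.0/14 -> LAN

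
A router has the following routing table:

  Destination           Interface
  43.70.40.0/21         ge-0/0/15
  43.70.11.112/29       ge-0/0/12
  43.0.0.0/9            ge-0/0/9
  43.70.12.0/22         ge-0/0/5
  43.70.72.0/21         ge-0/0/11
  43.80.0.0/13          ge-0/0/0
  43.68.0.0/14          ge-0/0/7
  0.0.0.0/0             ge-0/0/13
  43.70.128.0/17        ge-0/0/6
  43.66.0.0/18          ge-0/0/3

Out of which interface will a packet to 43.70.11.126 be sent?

ge-0/0/7

Routes whose prefix contains 43.70.11.126:
  0.0.0.0/0 (default, matches everything) -> ge-0/0/13
  43.0.0.0/9 (43.0.0.0 - 43.127.255.255) -> ge-0/0/9
  43.68.0.0/14 (43.68.0.0 - 43.71.255.255) -> ge-0/0/7
More-specific entries that do NOT match:
  43.70.11.112/29 (43.70.11.112 - 43.70.11.119) does not contain 43.70.11.126
  43.70.12.0/22 (43.70.12.0 - 43.70.15.255) does not contain 43.70.11.126
  43.70.40.0/21 (43.70.40.0 - 43.70.47.255) does not contain 43.70.11.126
  43.70.72.0/21 (43.70.72.0 - 43.70.79.255) does not contain 43.70.11.126
  43.66.0.0/18 (43.66.0.0 - 43.66.63.255) does not contain 43.70.11.126
  43.70.128.0/17 (43.70.128.0 - 43.70.255.255) does not contain 43.70.11.126
Longest matching prefix is /14 -> interface ge-0/0/7.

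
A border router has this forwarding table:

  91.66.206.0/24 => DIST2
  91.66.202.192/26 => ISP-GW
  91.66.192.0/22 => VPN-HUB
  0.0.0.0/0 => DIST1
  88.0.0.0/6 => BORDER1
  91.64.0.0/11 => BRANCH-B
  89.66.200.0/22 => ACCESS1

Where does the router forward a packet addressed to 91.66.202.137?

Routes whose prefix contains 91.66.202.137:
  0.0.0.0/0 (default, matches everything) -> DIST1
  88.0.0.0/6 (88.0.0.0 - 91.255.255.255) -> BORDER1
  91.64.0.0/11 (91.64.0.0 - 91.95.255.255) -> BRANCH-B
More-specific entries that do NOT match:
  91.66.202.192/26 (91.66.202.192 - 91.66.202.255) does not contain 91.66.202.137
  91.66.206.0/24 (91.66.206.0 - 91.66.206.255) does not contain 91.66.202.137
  91.66.192.0/22 (91.66.192.0 - 91.66.195.255) does not contain 91.66.202.137
  89.66.200.0/22 (89.66.200.0 - 89.66.203.255) does not contain 91.66.202.137
Longest matching prefix is /11 -> next hop BRANCH-B.

BRANCH-B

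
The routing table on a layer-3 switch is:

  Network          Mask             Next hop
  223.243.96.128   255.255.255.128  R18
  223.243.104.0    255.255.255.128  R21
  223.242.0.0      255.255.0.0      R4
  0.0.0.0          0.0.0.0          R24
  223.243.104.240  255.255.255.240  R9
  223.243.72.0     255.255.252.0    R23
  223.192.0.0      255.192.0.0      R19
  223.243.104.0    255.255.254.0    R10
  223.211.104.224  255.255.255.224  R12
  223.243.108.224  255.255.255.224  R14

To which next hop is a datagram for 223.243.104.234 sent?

R10

Routes whose prefix contains 223.243.104.234:
  0.0.0.0/0 (default, matches everything) -> R24
  223.192.0.0/10 (223.192.0.0 - 223.255.255.255) -> R19
  223.243.104.0/23 (223.243.104.0 - 223.243.105.255) -> R10
More-specific entries that do NOT match:
  223.243.104.240/28 (223.243.104.240 - 223.243.104.255) does not contain 223.243.104.234
  223.211.104.224/27 (223.211.104.224 - 223.211.104.255) does not contain 223.243.104.234
  223.243.108.224/27 (223.243.108.224 - 223.243.108.255) does not contain 223.243.104.234
  223.243.96.128/25 (223.243.96.128 - 223.243.96.255) does not contain 223.243.104.234
  223.243.104.0/25 (223.243.104.0 - 223.243.104.127) does not contain 223.243.104.234
Longest matching prefix is /23 -> next hop R10.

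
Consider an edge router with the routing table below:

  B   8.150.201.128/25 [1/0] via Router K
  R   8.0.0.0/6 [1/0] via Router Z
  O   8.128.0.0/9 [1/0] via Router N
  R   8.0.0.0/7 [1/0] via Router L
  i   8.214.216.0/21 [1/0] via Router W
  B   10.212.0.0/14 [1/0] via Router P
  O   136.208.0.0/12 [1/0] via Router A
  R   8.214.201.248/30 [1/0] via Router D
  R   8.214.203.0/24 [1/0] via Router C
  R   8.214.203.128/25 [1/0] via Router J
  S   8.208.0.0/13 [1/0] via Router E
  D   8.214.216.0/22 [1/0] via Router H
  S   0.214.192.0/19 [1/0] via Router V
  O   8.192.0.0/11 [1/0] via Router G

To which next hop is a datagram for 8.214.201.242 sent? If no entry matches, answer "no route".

Router E

Routes whose prefix contains 8.214.201.242:
  8.0.0.0/6 (8.0.0.0 - 11.255.255.255) -> Router Z
  8.0.0.0/7 (8.0.0.0 - 9.255.255.255) -> Router L
  8.128.0.0/9 (8.128.0.0 - 8.255.255.255) -> Router N
  8.192.0.0/11 (8.192.0.0 - 8.223.255.255) -> Router G
  8.208.0.0/13 (8.208.0.0 - 8.215.255.255) -> Router E
More-specific entries that do NOT match:
  8.214.201.248/30 (8.214.201.248 - 8.214.201.251) does not contain 8.214.201.242
  8.150.201.128/25 (8.150.201.128 - 8.150.201.255) does not contain 8.214.201.242
  8.214.203.128/25 (8.214.203.128 - 8.214.203.255) does not contain 8.214.201.242
  8.214.203.0/24 (8.214.203.0 - 8.214.203.255) does not contain 8.214.201.242
  8.214.216.0/22 (8.214.216.0 - 8.214.219.255) does not contain 8.214.201.242
  8.214.216.0/21 (8.214.216.0 - 8.214.223.255) does not contain 8.214.201.242
  0.214.192.0/19 (0.214.192.0 - 0.214.223.255) does not contain 8.214.201.242
  10.212.0.0/14 (10.212.0.0 - 10.215.255.255) does not contain 8.214.201.242
Longest matching prefix is /13 -> next hop Router E.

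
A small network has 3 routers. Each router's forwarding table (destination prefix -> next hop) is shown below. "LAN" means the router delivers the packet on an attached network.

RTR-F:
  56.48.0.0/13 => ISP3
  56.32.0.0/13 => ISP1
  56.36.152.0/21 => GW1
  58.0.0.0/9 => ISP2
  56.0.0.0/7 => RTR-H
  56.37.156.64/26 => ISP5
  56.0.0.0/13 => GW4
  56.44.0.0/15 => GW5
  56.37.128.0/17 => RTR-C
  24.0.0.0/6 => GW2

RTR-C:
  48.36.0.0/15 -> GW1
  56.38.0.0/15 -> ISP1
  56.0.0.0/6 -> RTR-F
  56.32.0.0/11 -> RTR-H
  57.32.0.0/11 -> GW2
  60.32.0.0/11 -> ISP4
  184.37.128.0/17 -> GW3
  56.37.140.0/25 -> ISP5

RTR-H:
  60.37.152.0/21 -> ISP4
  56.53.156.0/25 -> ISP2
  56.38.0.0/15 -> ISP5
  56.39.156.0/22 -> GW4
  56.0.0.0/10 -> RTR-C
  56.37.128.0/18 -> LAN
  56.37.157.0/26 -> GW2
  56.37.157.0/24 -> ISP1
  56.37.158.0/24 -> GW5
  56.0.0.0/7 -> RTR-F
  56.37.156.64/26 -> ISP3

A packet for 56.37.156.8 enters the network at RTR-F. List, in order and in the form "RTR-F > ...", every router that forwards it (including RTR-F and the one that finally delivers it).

RTR-F > RTR-C > RTR-H

At RTR-F: longest match for 56.37.156.8 is 56.37.128.0/17 -> RTR-C
At RTR-C: longest match for 56.37.156.8 is 56.32.0.0/11 -> RTR-H
At RTR-H: longest match for 56.37.156.8 is 56.37.128.0/18 -> LAN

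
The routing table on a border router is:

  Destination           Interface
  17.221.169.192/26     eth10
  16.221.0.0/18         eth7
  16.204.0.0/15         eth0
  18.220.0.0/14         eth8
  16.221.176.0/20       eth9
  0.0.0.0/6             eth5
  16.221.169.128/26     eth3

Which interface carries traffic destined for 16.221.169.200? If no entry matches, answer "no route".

no route

No entry's prefix contains 16.221.169.200; there is no default route.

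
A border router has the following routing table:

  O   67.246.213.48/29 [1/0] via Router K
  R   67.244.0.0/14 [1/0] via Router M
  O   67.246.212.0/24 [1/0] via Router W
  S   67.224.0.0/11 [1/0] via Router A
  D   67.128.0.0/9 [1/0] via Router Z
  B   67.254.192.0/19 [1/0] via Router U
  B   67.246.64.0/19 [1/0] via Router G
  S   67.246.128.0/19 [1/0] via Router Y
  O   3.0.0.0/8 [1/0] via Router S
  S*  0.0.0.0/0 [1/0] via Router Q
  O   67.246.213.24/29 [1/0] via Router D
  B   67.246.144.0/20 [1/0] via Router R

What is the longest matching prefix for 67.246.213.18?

67.244.0.0/14

Entries matching 67.246.213.18:
  0.0.0.0/0 (default, matches everything)
  67.128.0.0/9 (67.128.0.0 - 67.255.255.255)
  67.224.0.0/11 (67.224.0.0 - 67.255.255.255)
  67.244.0.0/14 (67.244.0.0 - 67.247.255.255)
Most specific is 67.244.0.0/14.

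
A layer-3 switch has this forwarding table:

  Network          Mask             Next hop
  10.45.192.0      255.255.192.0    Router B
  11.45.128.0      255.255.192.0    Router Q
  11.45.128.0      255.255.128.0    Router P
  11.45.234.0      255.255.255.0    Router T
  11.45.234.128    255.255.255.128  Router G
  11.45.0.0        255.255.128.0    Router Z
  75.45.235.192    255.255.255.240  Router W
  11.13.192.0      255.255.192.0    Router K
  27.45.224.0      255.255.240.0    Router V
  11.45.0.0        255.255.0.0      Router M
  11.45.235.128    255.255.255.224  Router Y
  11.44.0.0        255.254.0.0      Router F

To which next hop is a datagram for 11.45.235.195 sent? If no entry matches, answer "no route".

Routes whose prefix contains 11.45.235.195:
  11.44.0.0/15 (11.44.0.0 - 11.45.255.255) -> Router F
  11.45.0.0/16 (11.45.0.0 - 11.45.255.255) -> Router M
  11.45.128.0/17 (11.45.128.0 - 11.45.255.255) -> Router P
More-specific entries that do NOT match:
  75.45.235.192/28 (75.45.235.192 - 75.45.235.207) does not contain 11.45.235.195
  11.45.235.128/27 (11.45.235.128 - 11.45.235.159) does not contain 11.45.235.195
  11.45.234.128/25 (11.45.234.128 - 11.45.234.255) does not contain 11.45.235.195
  11.45.234.0/24 (11.45.234.0 - 11.45.234.255) does not contain 11.45.235.195
  27.45.224.0/20 (27.45.224.0 - 27.45.239.255) does not contain 11.45.235.195
  10.45.192.0/18 (10.45.192.0 - 10.45.255.255) does not contain 11.45.235.195
  11.45.128.0/18 (11.45.128.0 - 11.45.191.255) does not contain 11.45.235.195
  11.13.192.0/18 (11.13.192.0 - 11.13.255.255) does not contain 11.45.235.195
Longest matching prefix is /17 -> next hop Router P.

Router P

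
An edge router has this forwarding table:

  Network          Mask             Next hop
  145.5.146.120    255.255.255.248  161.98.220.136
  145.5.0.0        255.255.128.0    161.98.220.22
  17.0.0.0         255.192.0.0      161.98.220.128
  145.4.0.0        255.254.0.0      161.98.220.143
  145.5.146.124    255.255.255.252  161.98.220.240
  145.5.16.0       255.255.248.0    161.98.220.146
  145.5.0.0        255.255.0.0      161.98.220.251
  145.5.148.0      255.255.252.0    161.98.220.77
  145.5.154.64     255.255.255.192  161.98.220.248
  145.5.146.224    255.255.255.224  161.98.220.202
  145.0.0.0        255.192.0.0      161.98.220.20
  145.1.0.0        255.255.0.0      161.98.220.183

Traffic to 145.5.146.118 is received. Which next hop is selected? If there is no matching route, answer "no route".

Routes whose prefix contains 145.5.146.118:
  145.0.0.0/10 (145.0.0.0 - 145.63.255.255) -> 161.98.220.20
  145.4.0.0/15 (145.4.0.0 - 145.5.255.255) -> 161.98.220.143
  145.5.0.0/16 (145.5.0.0 - 145.5.255.255) -> 161.98.220.251
More-specific entries that do NOT match:
  145.5.146.124/30 (145.5.146.124 - 145.5.146.127) does not contain 145.5.146.118
  145.5.146.120/29 (145.5.146.120 - 145.5.146.127) does not contain 145.5.146.118
  145.5.146.224/27 (145.5.146.224 - 145.5.146.255) does not contain 145.5.146.118
  145.5.154.64/26 (145.5.154.64 - 145.5.154.127) does not contain 145.5.146.118
  145.5.148.0/22 (145.5.148.0 - 145.5.151.255) does not contain 145.5.146.118
  145.5.16.0/21 (145.5.16.0 - 145.5.23.255) does not contain 145.5.146.118
  145.5.0.0/17 (145.5.0.0 - 145.5.127.255) does not contain 145.5.146.118
Longest matching prefix is /16 -> next hop 161.98.220.251.

161.98.220.251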